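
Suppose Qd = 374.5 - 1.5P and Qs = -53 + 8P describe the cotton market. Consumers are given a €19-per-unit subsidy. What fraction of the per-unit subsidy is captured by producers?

Producer share = 3/19

Pre-subsidy: 374.5 - 1.5P = -53 + 8P gives P* = 45, Q* = 307.
With the rebate, buyers effectively pay Pb = Ps − 19, where Ps is the price sellers receive.
Demand in terms of Ps becomes Qd = 374.5 − 1.5(Ps − 19) = 403 - 1.5Ps. Setting this equal to supply: 403 - 1.5Ps = -53 + 8Ps, so Ps = 48.
Buyers pay Pb = 48 − 19 = 29; Q' = -53 + 8·48 = 331.
Buyers' price falls by P* − Pb = 45 − 29 = 16; sellers' price rises by Ps − P* = 48 − 45 = 3.
So producers capture 3/19 = 3/19 of each unit of subsidy.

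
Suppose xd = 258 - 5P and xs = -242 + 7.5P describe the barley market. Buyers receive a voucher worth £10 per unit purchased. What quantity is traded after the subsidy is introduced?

x' = 88

Pre-subsidy: 258 - 5P = -242 + 7.5P gives P* = 40, x* = 58.
With the rebate, buyers effectively pay Pb = Ps − 10, where Ps is the price sellers receive.
Demand in terms of Ps becomes xd = 258 − 5(Ps − 10) = 308 - 5Ps. Setting this equal to supply: 308 - 5Ps = -242 + 7.5Ps, so Ps = 44.
Buyers pay Pb = 44 − 10 = 34; x' = -242 + 7.5·44 = 88.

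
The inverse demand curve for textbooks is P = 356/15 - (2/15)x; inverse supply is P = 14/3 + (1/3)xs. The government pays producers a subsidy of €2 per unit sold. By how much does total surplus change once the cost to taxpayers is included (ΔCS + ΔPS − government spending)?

Net change in total surplus = -30/7

Pre-subsidy: 356/15 - (2/15)x = 14/3 + (1/3)x gives x* = 286/7 and P* = 128/7.
With the subsidy, sellers receive Ps = Pb + 2 for each unit, where Pb is the price buyers pay.
On the curves, Pb = 356/15 - (2/15)x and Ps = 14/3 + (1/3)x; the wedge Ps − Pb = 2 gives 14/3 + (1/3)x − (356/15 - (2/15)x) = 2, so x' = 316/7.
Then Pb = 356/15 − (2/15)·(316/7) = 124/7 and Ps = 14/3 + (1/3)·(316/7) = 138/7.
ΔCS = ½(286/7 + 316/7)(128/7 − 124/7) = 172/7; ΔPS = ½(286/7 + 316/7)(138/7 − 128/7) = 430/7.
Government spending = 2 × 316/7 = 632/7.
Net change = 172/7 + 430/7 − 632/7 = -30/7. The loss equals the DWL triangle ½·2·30/7.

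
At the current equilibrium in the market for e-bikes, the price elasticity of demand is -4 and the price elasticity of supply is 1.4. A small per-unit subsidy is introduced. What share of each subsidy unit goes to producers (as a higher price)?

Producer share = 20/27

For a small subsidy around the equilibrium, the benefit split depends on the relative slopes, which at a point are proportional to the elasticities.
Buyer share = εs/(εs + |εd|) = 1.4/(1.4 + 4) = 7/27; seller share = |εd|/(εs + |εd|) = 20/27.
So producers capture 20/27 of the subsidy.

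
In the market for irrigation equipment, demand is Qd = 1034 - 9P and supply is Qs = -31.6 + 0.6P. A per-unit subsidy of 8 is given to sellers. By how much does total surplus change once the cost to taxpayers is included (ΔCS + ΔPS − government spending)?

Pre-subsidy: 1034 - 9P = -31.6 + 0.6P gives P* = 111, Q* = 35.
With the subsidy, sellers receive Ps = Pb + 8 for each unit, where Pb is the price buyers pay.
Supply in terms of Pb becomes Qs = -31.6 + 0.6(Pb + 8) = -26.8 + 0.6Pb. Setting this equal to demand: 1034 - 9Pb = -26.8 + 0.6Pb, so Pb = 110.5.
Sellers receive Ps = 110.5 + 8 = 118.5; Q' = 1034 − 9·110.5 = 39.5.
ΔCS = ½(35 + 39.5)(111 − 110.5) = 18.625; ΔPS = ½(35 + 39.5)(118.5 − 111) = 279.375.
Government spending = 8 × 39.5 = 316.
Net change = 18.625 + 279.375 − 316 = -18. The loss equals the DWL triangle ½·8·4.5.

Net change in total surplus = -18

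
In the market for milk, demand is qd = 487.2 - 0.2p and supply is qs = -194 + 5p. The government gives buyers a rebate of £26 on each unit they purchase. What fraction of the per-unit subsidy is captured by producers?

Pre-subsidy: 487.2 - 0.2p = -194 + 5p gives p* = 131, q* = 461.
With the rebate, buyers effectively pay pb = ps − 26, where ps is the price sellers receive.
Demand in terms of ps becomes qd = 487.2 − 0.2(ps − 26) = 492.4 - 0.2ps. Setting this equal to supply: 492.4 - 0.2ps = -194 + 5ps, so ps = 132.
Buyers pay pb = 132 − 26 = 106; q' = -194 + 5·132 = 466.
Buyers' price falls by p* − pb = 131 − 106 = 25; sellers' price rises by ps − p* = 132 − 131 = 1.
So producers capture 1/26 = 1/26 of each unit of subsidy.

Producer share = 1/26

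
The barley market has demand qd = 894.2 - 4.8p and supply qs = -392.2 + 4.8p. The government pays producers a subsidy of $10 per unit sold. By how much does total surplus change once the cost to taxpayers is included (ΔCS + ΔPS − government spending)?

Pre-subsidy: 894.2 - 4.8p = -392.2 + 4.8p gives p* = 134, q* = 251.
With the subsidy, sellers receive ps = pb + 10 for each unit, where pb is the price buyers pay.
Supply in terms of pb becomes qs = -392.2 + 4.8(pb + 10) = -344.2 + 4.8pb. Setting this equal to demand: 894.2 - 4.8pb = -344.2 + 4.8pb, so pb = 129.
Sellers receive ps = 129 + 10 = 139; q' = 894.2 − 4.8·129 = 275.
ΔCS = ½(251 + 275)(134 − 129) = 1315; ΔPS = ½(251 + 275)(139 − 134) = 1315.
Government spending = 10 × 275 = 2750.
Net change = 1315 + 1315 − 2750 = -120. The loss equals the DWL triangle ½·10·24.

Net change in total surplus = -$120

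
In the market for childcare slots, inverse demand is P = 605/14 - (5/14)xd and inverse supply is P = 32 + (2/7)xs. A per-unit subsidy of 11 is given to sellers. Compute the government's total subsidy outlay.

Pre-subsidy: 605/14 - (5/14)x = 32 + (2/7)x gives x* = 157/9 and P* = 2330/63.
With the subsidy, sellers receive Ps = Pb + 11 for each unit, where Pb is the price buyers pay.
On the curves, Pb = 605/14 - (5/14)x and Ps = 32 + (2/7)x; the wedge Ps − Pb = 11 gives 32 + (2/7)x − (605/14 - (5/14)x) = 11, so x' = 311/9.
Then Pb = 605/14 − (5/14)·(311/9) = 1945/63 and Ps = 32 + (2/7)·(311/9) = 2638/63.
Government outlay = subsidy × quantity = 11 × 311/9 = 3421/9.

Government cost = 3421/9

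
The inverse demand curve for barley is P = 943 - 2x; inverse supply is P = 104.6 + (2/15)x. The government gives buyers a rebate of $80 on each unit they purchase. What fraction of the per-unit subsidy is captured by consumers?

Pre-subsidy: 943 - 2x = 104.6 + (2/15)x gives x* = 393 and P* = 157.
With the rebate, buyers effectively pay Pb = Ps − 80, where Ps is the price sellers receive.
On the curves, Pb = 943 - 2x and Ps = 104.6 + (2/15)x; the wedge Ps − Pb = 80 gives 104.6 + (2/15)x − (943 - 2x) = 80, so x' = 430.5.
Then Pb = 943 − 2·430.5 = 82 and Ps = 104.6 + (2/15)·430.5 = 162.
Buyers' price falls by P* − Pb = 157 − 82 = 75; sellers' price rises by Ps − P* = 162 − 157 = 5.
So consumers capture 75/80 = 0.9375 of each unit of subsidy.

Consumer share = 0.9375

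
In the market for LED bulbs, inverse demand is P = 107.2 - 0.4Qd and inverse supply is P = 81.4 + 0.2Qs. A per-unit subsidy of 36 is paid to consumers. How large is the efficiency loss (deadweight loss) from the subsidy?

Deadweight loss = 1080

Pre-subsidy: 107.2 - 0.4Q = 81.4 + 0.2Q gives Q* = 43 and P* = 90.
With the rebate, buyers effectively pay Pb = Ps − 36, where Ps is the price sellers receive.
On the curves, Pb = 107.2 - 0.4Q and Ps = 81.4 + 0.2Q; the wedge Ps − Pb = 36 gives 81.4 + 0.2Q − (107.2 - 0.4Q) = 36, so Q' = 103.
Then Pb = 107.2 − 0.4·103 = 66 and Ps = 81.4 + 0.2·103 = 102.
The subsidy expands output by 103 − 43 = 60 past the efficient level; on those units the gap between marginal cost and willingness to pay runs from 0 up to 36.
DWL = ½ × 36 × 60 = 1080.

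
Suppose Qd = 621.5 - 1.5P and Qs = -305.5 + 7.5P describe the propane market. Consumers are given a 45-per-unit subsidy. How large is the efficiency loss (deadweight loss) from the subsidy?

Pre-subsidy: 621.5 - 1.5P = -305.5 + 7.5P gives P* = 103, Q* = 467.
With the rebate, buyers effectively pay Pb = Ps − 45, where Ps is the price sellers receive.
Demand in terms of Ps becomes Qd = 621.5 − 1.5(Ps − 45) = 689 - 1.5Ps. Setting this equal to supply: 689 - 1.5Ps = -305.5 + 7.5Ps, so Ps = 110.5.
Buyers pay Pb = 110.5 − 45 = 65.5; Q' = -305.5 + 7.5·110.5 = 523.25.
The subsidy expands output by 523.25 − 467 = 56.25 past the efficient level; on those units the gap between marginal cost and willingness to pay runs from 0 up to 45.
DWL = ½ × 45 × 56.25 = 1265.625.

Deadweight loss = 1265.625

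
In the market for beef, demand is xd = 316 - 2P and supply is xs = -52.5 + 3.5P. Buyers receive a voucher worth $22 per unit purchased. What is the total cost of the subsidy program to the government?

Pre-subsidy: 316 - 2P = -52.5 + 3.5P gives P* = 67, x* = 182.
With the rebate, buyers effectively pay Pb = Ps − 22, where Ps is the price sellers receive.
Demand in terms of Ps becomes xd = 316 − 2(Ps − 22) = 360 - 2Ps. Setting this equal to supply: 360 - 2Ps = -52.5 + 3.5Ps, so Ps = 75.
Buyers pay Pb = 75 − 22 = 53; x' = -52.5 + 3.5·75 = 210.
Government outlay = subsidy × quantity = 22 × 210 = 4620.

Government cost = $4620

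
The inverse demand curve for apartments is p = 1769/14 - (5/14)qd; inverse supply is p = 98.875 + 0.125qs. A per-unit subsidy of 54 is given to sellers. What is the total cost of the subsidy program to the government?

Government cost = 9126

Pre-subsidy: 1769/14 - (5/14)q = 98.875 + 0.125q gives q* = 57 and p* = 106.
With the subsidy, sellers receive ps = pb + 54 for each unit, where pb is the price buyers pay.
On the curves, pb = 1769/14 - (5/14)q and ps = 98.875 + 0.125q; the wedge ps − pb = 54 gives 98.875 + 0.125q − (1769/14 - (5/14)q) = 54, so q' = 169.
Then pb = 1769/14 − (5/14)·169 = 66 and ps = 98.875 + 0.125·169 = 120.
Government outlay = subsidy × quantity = 54 × 169 = 9126.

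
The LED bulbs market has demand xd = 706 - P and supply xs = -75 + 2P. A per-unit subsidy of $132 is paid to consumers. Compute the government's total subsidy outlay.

Pre-subsidy: 706 - P = -75 + 2P gives P* = 781/3, x* = 1337/3.
With the rebate, buyers effectively pay Pb = Ps − 132, where Ps is the price sellers receive.
Demand in terms of Ps becomes xd = 706 − 1(Ps − 132) = 838 - Ps. Setting this equal to supply: 838 - Ps = -75 + 2Ps, so Ps = 913/3.
Buyers pay Pb = 913/3 − 132 = 517/3; x' = -75 + 2·(913/3) = 1601/3.
Government outlay = subsidy × quantity = 132 × 1601/3 = 70444.

Government cost = $70444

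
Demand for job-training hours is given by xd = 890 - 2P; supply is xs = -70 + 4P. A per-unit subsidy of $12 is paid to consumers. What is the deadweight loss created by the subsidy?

Deadweight loss = $96

Pre-subsidy: 890 - 2P = -70 + 4P gives P* = 160, x* = 570.
With the rebate, buyers effectively pay Pb = Ps − 12, where Ps is the price sellers receive.
Demand in terms of Ps becomes xd = 890 − 2(Ps − 12) = 914 - 2Ps. Setting this equal to supply: 914 - 2Ps = -70 + 4Ps, so Ps = 164.
Buyers pay Pb = 164 − 12 = 152; x' = -70 + 4·164 = 586.
The subsidy expands output by 586 − 570 = 16 past the efficient level; on those units the gap between marginal cost and willingness to pay runs from 0 up to 12.
DWL = ½ × 12 × 16 = 96.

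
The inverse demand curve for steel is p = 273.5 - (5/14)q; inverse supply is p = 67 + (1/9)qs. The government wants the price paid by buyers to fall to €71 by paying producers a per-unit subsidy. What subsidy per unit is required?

Required subsidy s = €59 per unit

At a buyer price of 71, quantity demanded is 765.8 − 2.8·71 = 567.
Sellers supply 567 only when they receive ps = 67 + (1/9)·567 = 130.
s = ps − pb = 130 − 71 = 59.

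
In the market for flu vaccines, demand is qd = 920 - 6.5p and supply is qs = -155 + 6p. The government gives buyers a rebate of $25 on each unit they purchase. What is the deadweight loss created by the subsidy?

Pre-subsidy: 920 - 6.5p = -155 + 6p gives p* = 86, q* = 361.
With the rebate, buyers effectively pay pb = ps − 25, where ps is the price sellers receive.
Demand in terms of ps becomes qd = 920 − 6.5(ps − 25) = 1082.5 - 6.5ps. Setting this equal to supply: 1082.5 - 6.5ps = -155 + 6ps, so ps = 99.
Buyers pay pb = 99 − 25 = 74; q' = -155 + 6·99 = 439.
The subsidy expands output by 439 − 361 = 78 past the efficient level; on those units the gap between marginal cost and willingness to pay runs from 0 up to 25.
DWL = ½ × 25 × 78 = 975.

Deadweight loss = $975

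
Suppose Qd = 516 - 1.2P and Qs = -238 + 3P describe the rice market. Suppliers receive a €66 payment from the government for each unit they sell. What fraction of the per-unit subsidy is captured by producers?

Producer share = 2/7

Pre-subsidy: 516 - 1.2P = -238 + 3P gives P* = 3770/21, Q* = 2104/7.
With the subsidy, sellers receive Ps = Pb + 66 for each unit, where Pb is the price buyers pay.
Supply in terms of Pb becomes Qs = -238 + 3(Pb + 66) = -40 + 3Pb. Setting this equal to demand: 516 - 1.2Pb = -40 + 3Pb, so Pb = 2780/21.
Sellers receive Ps = 2780/21 + 66 = 4166/21; Q' = 516 − 1.2·(2780/21) = 2500/7.
Buyers' price falls by P* − Pb = 3770/21 − 2780/21 = 330/7; sellers' price rises by Ps − P* = 4166/21 − 3770/21 = 132/7.
So producers capture (132/7)/66 = 2/7 of each unit of subsidy.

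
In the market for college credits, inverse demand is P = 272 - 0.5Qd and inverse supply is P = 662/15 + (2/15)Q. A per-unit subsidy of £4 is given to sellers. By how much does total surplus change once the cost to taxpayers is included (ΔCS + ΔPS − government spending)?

Pre-subsidy: 272 - 0.5Q = 662/15 + (2/15)Q gives Q* = 6836/19 and P* = 1750/19.
With the subsidy, sellers receive Ps = Pb + 4 for each unit, where Pb is the price buyers pay.
On the curves, Pb = 272 - 0.5Q and Ps = 662/15 + (2/15)Q; the wedge Ps − Pb = 4 gives 662/15 + (2/15)Q − (272 - 0.5Q) = 4, so Q' = 6956/19.
Then Pb = 272 − 0.5·(6956/19) = 1690/19 and Ps = 662/15 + (2/15)·(6956/19) = 1766/19.
ΔCS = ½(6836/19 + 6956/19)(1750/19 − 1690/19) = 413760/361; ΔPS = ½(6836/19 + 6956/19)(1766/19 − 1750/19) = 110336/361.
Government spending = 4 × 6956/19 = 27824/19.
Net change = 413760/361 + 110336/361 − 27824/19 = -240/19. The loss equals the DWL triangle ½·4·120/19.

Net change in total surplus = -240/19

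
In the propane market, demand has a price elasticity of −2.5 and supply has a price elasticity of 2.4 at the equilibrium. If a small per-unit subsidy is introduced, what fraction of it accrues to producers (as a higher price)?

For a small subsidy around the equilibrium, the benefit split depends on the relative slopes, which at a point are proportional to the elasticities.
Buyer share = εs/(εs + |εd|) = 2.4/(2.4 + 2.5) = 24/49; seller share = |εd|/(εs + |εd|) = 25/49.
So producers capture 25/49 of the subsidy.

Producer share = 25/49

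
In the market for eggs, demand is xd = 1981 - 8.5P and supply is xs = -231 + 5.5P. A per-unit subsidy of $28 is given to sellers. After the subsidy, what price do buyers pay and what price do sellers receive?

Pre-subsidy: 1981 - 8.5P = -231 + 5.5P gives P* = 158, x* = 638.
With the subsidy, sellers receive Ps = Pb + 28 for each unit, where Pb is the price buyers pay.
Supply in terms of Pb becomes xs = -231 + 5.5(Pb + 28) = -77 + 5.5Pb. Setting this equal to demand: 1981 - 8.5Pb = -77 + 5.5Pb, so Pb = 147.
Sellers receive Ps = 147 + 28 = 175; x' = 1981 − 8.5·147 = 731.5.

Buyers pay $147; sellers receive $175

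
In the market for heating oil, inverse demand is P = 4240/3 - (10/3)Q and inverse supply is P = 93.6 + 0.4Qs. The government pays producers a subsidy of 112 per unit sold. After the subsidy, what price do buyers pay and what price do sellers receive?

Buyers pay 135; sellers receive 247

Pre-subsidy: 4240/3 - (10/3)Q = 93.6 + 0.4Q gives Q* = 353.5 and P* = 235.
With the subsidy, sellers receive Ps = Pb + 112 for each unit, where Pb is the price buyers pay.
On the curves, Pb = 4240/3 - (10/3)Q and Ps = 93.6 + 0.4Q; the wedge Ps − Pb = 112 gives 93.6 + 0.4Q − (4240/3 - (10/3)Q) = 112, so Q' = 383.5.
Then Pb = 4240/3 − (10/3)·383.5 = 135 and Ps = 93.6 + 0.4·383.5 = 247.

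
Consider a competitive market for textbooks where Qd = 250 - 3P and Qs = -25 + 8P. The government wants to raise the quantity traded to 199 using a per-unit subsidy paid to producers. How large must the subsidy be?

At Q = 199, invert demand for the buyer price: Pb = (250 − 199)/3 = 17; invert supply for the seller price: Ps = (199 − (-25))/8 = 28.
The subsidy must fill the gap: s = Ps − Pb = 28 − 17 = 11.

Required subsidy s = 11 per unit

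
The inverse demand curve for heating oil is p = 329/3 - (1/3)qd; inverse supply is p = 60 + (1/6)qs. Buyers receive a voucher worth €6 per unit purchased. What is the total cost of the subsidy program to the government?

Government cost = €668

Pre-subsidy: 329/3 - (1/3)q = 60 + (1/6)q gives q* = 298/3 and p* = 689/9.
With the rebate, buyers effectively pay pb = ps − 6, where ps is the price sellers receive.
On the curves, pb = 329/3 - (1/3)q and ps = 60 + (1/6)q; the wedge ps − pb = 6 gives 60 + (1/6)q − (329/3 - (1/3)q) = 6, so q' = 334/3.
Then pb = 329/3 − (1/3)·(334/3) = 653/9 and ps = 60 + (1/6)·(334/3) = 707/9.
Government outlay = subsidy × quantity = 6 × 334/3 = 668.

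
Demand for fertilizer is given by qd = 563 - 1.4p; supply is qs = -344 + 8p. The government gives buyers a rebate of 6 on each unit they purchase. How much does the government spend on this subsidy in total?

Pre-subsidy: 563 - 1.4p = -344 + 8p gives p* = 4535/47, q* = 20112/47.
With the rebate, buyers effectively pay pb = ps − 6, where ps is the price sellers receive.
Demand in terms of ps becomes qd = 563 − 1.4(ps − 6) = 571.4 - 1.4ps. Setting this equal to supply: 571.4 - 1.4ps = -344 + 8ps, so ps = 4577/47.
Buyers pay pb = 4577/47 − 6 = 4295/47; q' = -344 + 8·(4577/47) = 20448/47.
Government outlay = subsidy × quantity = 6 × 20448/47 = 122688/47.

Government cost = 122688/47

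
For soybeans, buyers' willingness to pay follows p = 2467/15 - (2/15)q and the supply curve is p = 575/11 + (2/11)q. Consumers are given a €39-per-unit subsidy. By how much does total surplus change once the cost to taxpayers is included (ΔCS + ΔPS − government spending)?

Net change in total surplus = -€2413.125

Pre-subsidy: 2467/15 - (2/15)q = 575/11 + (2/11)q gives q* = 356 and p* = 117.
With the rebate, buyers effectively pay pb = ps − 39, where ps is the price sellers receive.
On the curves, pb = 2467/15 - (2/15)q and ps = 575/11 + (2/11)q; the wedge ps − pb = 39 gives 575/11 + (2/11)q − (2467/15 - (2/15)q) = 39, so q' = 479.75.
Then pb = 2467/15 − (2/15)·479.75 = 100.5 and ps = 575/11 + (2/11)·479.75 = 139.5.
ΔCS = ½(356 + 479.75)(117 − 100.5) = 6894.9375; ΔPS = ½(356 + 479.75)(139.5 − 117) = 9402.1875.
Government spending = 39 × 479.75 = 18710.25.
Net change = 6894.9375 + 9402.1875 − 18710.25 = -2413.125. The loss equals the DWL triangle ½·39·123.75.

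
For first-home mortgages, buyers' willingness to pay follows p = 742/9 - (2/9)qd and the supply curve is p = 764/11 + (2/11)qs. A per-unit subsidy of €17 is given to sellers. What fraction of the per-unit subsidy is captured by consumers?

Consumer share = 0.55

Pre-subsidy: 742/9 - (2/9)q = 764/11 + (2/11)q gives q* = 32.15 and p* = 75.3.
With the subsidy, sellers receive ps = pb + 17 for each unit, where pb is the price buyers pay.
On the curves, pb = 742/9 - (2/9)q and ps = 764/11 + (2/11)q; the wedge ps − pb = 17 gives 764/11 + (2/11)q − (742/9 - (2/9)q) = 17, so q' = 74.225.
Then pb = 742/9 − (2/9)·74.225 = 65.95 and ps = 764/11 + (2/11)·74.225 = 82.95.
Buyers' price falls by p* − pb = 75.3 − 65.95 = 9.35; sellers' price rises by ps − p* = 82.95 − 75.3 = 7.65.
So consumers capture 9.35/17 = 0.55 of each unit of subsidy.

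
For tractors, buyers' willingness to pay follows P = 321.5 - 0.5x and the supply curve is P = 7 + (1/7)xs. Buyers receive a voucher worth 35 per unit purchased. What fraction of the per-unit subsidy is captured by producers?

Producer share = 2/9

Pre-subsidy: 321.5 - 0.5x = 7 + (1/7)x gives x* = 4403/9 and P* = 692/9.
With the rebate, buyers effectively pay Pb = Ps − 35, where Ps is the price sellers receive.
On the curves, Pb = 321.5 - 0.5x and Ps = 7 + (1/7)x; the wedge Ps − Pb = 35 gives 7 + (1/7)x − (321.5 - 0.5x) = 35, so x' = 1631/3.
Then Pb = 321.5 − 0.5·(1631/3) = 149/3 and Ps = 7 + (1/7)·(1631/3) = 254/3.
Buyers' price falls by P* − Pb = 692/9 − 149/3 = 245/9; sellers' price rises by Ps − P* = 254/3 − 692/9 = 70/9.
So producers capture (70/9)/35 = 2/9 of each unit of subsidy.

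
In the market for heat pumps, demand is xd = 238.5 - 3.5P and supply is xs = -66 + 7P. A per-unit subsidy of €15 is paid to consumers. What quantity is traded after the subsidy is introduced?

x' = 172

Pre-subsidy: 238.5 - 3.5P = -66 + 7P gives P* = 29, x* = 137.
With the rebate, buyers effectively pay Pb = Ps − 15, where Ps is the price sellers receive.
Demand in terms of Ps becomes xd = 238.5 − 3.5(Ps − 15) = 291 - 3.5Ps. Setting this equal to supply: 291 - 3.5Ps = -66 + 7Ps, so Ps = 34.
Buyers pay Pb = 34 − 15 = 19; x' = -66 + 7·34 = 172.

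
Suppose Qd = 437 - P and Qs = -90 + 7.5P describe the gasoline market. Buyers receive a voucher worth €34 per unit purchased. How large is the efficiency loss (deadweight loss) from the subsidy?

Pre-subsidy: 437 - P = -90 + 7.5P gives P* = 62, Q* = 375.
With the rebate, buyers effectively pay Pb = Ps − 34, where Ps is the price sellers receive.
Demand in terms of Ps becomes Qd = 437 − 1(Ps − 34) = 471 - Ps. Setting this equal to supply: 471 - Ps = -90 + 7.5Ps, so Ps = 66.
Buyers pay Pb = 66 − 34 = 32; Q' = -90 + 7.5·66 = 405.
The subsidy expands output by 405 − 375 = 30 past the efficient level; on those units the gap between marginal cost and willingness to pay runs from 0 up to 34.
DWL = ½ × 34 × 30 = 510.

Deadweight loss = €510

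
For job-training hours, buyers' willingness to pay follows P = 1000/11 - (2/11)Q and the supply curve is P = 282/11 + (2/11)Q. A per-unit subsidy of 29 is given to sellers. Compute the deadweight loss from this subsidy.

Pre-subsidy: 1000/11 - (2/11)Q = 282/11 + (2/11)Q gives Q* = 179.5 and P* = 641/11.
With the subsidy, sellers receive Ps = Pb + 29 for each unit, where Pb is the price buyers pay.
On the curves, Pb = 1000/11 - (2/11)Q and Ps = 282/11 + (2/11)Q; the wedge Ps − Pb = 29 gives 282/11 + (2/11)Q − (1000/11 - (2/11)Q) = 29, so Q' = 259.25.
Then Pb = 1000/11 − (2/11)·259.25 = 963/22 and Ps = 282/11 + (2/11)·259.25 = 1601/22.
The subsidy expands output by 259.25 − 179.5 = 79.75 past the efficient level; on those units the gap between marginal cost and willingness to pay runs from 0 up to 29.
DWL = ½ × 29 × 79.75 = 1156.375.

Deadweight loss = 1156.375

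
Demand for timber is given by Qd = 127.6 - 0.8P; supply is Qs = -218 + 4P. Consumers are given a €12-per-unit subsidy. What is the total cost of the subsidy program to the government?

Government cost = €936

Pre-subsidy: 127.6 - 0.8P = -218 + 4P gives P* = 72, Q* = 70.
With the rebate, buyers effectively pay Pb = Ps − 12, where Ps is the price sellers receive.
Demand in terms of Ps becomes Qd = 127.6 − 0.8(Ps − 12) = 137.2 - 0.8Ps. Setting this equal to supply: 137.2 - 0.8Ps = -218 + 4Ps, so Ps = 74.
Buyers pay Pb = 74 − 12 = 62; Q' = -218 + 4·74 = 78.
Government outlay = subsidy × quantity = 12 × 78 = 936.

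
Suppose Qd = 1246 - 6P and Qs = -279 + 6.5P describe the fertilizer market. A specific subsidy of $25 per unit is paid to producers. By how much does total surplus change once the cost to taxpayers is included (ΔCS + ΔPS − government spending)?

Net change in total surplus = -$975

Pre-subsidy: 1246 - 6P = -279 + 6.5P gives P* = 122, Q* = 514.
With the subsidy, sellers receive Ps = Pb + 25 for each unit, where Pb is the price buyers pay.
Supply in terms of Pb becomes Qs = -279 + 6.5(Pb + 25) = -116.5 + 6.5Pb. Setting this equal to demand: 1246 - 6Pb = -116.5 + 6.5Pb, so Pb = 109.
Sellers receive Ps = 109 + 25 = 134; Q' = 1246 − 6·109 = 592.
ΔCS = ½(514 + 592)(122 − 109) = 7189; ΔPS = ½(514 + 592)(134 − 122) = 6636.
Government spending = 25 × 592 = 14800.
Net change = 7189 + 6636 − 14800 = -975. The loss equals the DWL triangle ½·25·78.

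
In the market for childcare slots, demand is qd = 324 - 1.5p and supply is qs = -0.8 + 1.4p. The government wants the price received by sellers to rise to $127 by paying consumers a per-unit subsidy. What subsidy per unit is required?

Required subsidy s = $29 per unit

At a seller price of 127, quantity supplied is -0.8 + 1.4·127 = 177.
Buyers absorb 177 only when they pay pb with 324 − 1.5·pb = 177, i.e. pb = 98.
s = ps − pb = 127 − 98 = 29.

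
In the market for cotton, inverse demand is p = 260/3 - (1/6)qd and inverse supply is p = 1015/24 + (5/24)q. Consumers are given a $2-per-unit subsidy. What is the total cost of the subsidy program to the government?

Pre-subsidy: 260/3 - (1/6)q = 1015/24 + (5/24)q gives q* = 355/3 and p* = 1205/18.
With the rebate, buyers effectively pay pb = ps − 2, where ps is the price sellers receive.
On the curves, pb = 260/3 - (1/6)q and ps = 1015/24 + (5/24)q; the wedge ps − pb = 2 gives 1015/24 + (5/24)q − (260/3 - (1/6)q) = 2, so q' = 371/3.
Then pb = 260/3 − (1/6)·(371/3) = 1189/18 and ps = 1015/24 + (5/24)·(371/3) = 1225/18.
Government outlay = subsidy × quantity = 2 × 371/3 = 742/3.

Government cost = 742/3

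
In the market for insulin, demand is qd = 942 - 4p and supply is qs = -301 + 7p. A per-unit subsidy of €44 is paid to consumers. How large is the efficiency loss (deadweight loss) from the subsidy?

Deadweight loss = €2464

Pre-subsidy: 942 - 4p = -301 + 7p gives p* = 113, q* = 490.
With the rebate, buyers effectively pay pb = ps − 44, where ps is the price sellers receive.
Demand in terms of ps becomes qd = 942 − 4(ps − 44) = 1118 - 4ps. Setting this equal to supply: 1118 - 4ps = -301 + 7ps, so ps = 129.
Buyers pay pb = 129 − 44 = 85; q' = -301 + 7·129 = 602.
The subsidy expands output by 602 − 490 = 112 past the efficient level; on those units the gap between marginal cost and willingness to pay runs from 0 up to 44.
DWL = ½ × 44 × 112 = 2464.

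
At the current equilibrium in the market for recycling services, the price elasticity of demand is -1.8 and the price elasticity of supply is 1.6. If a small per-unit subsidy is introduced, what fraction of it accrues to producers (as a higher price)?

Producer share = 9/17

For a small subsidy around the equilibrium, the benefit split depends on the relative slopes, which at a point are proportional to the elasticities.
Buyer share = εs/(εs + |εd|) = 1.6/(1.6 + 1.8) = 8/17; seller share = |εd|/(εs + |εd|) = 9/17.
So producers capture 9/17 of the subsidy.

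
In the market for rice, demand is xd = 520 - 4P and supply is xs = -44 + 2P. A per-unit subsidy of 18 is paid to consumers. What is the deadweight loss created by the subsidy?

Pre-subsidy: 520 - 4P = -44 + 2P gives P* = 94, x* = 144.
With the rebate, buyers effectively pay Pb = Ps − 18, where Ps is the price sellers receive.
Demand in terms of Ps becomes xd = 520 − 4(Ps − 18) = 592 - 4Ps. Setting this equal to supply: 592 - 4Ps = -44 + 2Ps, so Ps = 106.
Buyers pay Pb = 106 − 18 = 88; x' = -44 + 2·106 = 168.
The subsidy expands output by 168 − 144 = 24 past the efficient level; on those units the gap between marginal cost and willingness to pay runs from 0 up to 18.
DWL = ½ × 18 × 24 = 216.

Deadweight loss = 216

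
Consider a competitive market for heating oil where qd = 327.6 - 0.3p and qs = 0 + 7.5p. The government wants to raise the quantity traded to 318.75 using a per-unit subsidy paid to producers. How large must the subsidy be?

Required subsidy s = 13 per unit

At q = 318.75, invert demand for the buyer price: pb = (327.6 − 318.75)/0.3 = 29.5; invert supply for the seller price: ps = (318.75 − (0))/7.5 = 42.5.
The subsidy must fill the gap: s = ps − pb = 42.5 − 29.5 = 13.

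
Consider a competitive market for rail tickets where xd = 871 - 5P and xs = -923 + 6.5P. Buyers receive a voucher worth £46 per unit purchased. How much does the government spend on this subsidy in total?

Government cost = £10166

Pre-subsidy: 871 - 5P = -923 + 6.5P gives P* = 156, x* = 91.
With the rebate, buyers effectively pay Pb = Ps − 46, where Ps is the price sellers receive.
Demand in terms of Ps becomes xd = 871 − 5(Ps − 46) = 1101 - 5Ps. Setting this equal to supply: 1101 - 5Ps = -923 + 6.5Ps, so Ps = 176.
Buyers pay Pb = 176 − 46 = 130; x' = -923 + 6.5·176 = 221.
Government outlay = subsidy × quantity = 46 × 221 = 10166.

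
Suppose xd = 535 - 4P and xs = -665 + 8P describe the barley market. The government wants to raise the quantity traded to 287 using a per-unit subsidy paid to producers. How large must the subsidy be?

Required subsidy s = 57 per unit

At x = 287, invert demand for the buyer price: Pb = (535 − 287)/4 = 62; invert supply for the seller price: Ps = (287 − (-665))/8 = 119.
The subsidy must fill the gap: s = Ps − Pb = 119 − 62 = 57.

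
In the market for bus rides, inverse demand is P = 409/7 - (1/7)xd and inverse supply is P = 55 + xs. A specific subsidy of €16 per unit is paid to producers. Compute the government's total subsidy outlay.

Government cost = €272

Pre-subsidy: 409/7 - (1/7)x = 55 + x gives x* = 3 and P* = 58.
With the subsidy, sellers receive Ps = Pb + 16 for each unit, where Pb is the price buyers pay.
On the curves, Pb = 409/7 - (1/7)x and Ps = 55 + x; the wedge Ps − Pb = 16 gives 55 + x − (409/7 - (1/7)x) = 16, so x' = 17.
Then Pb = 409/7 − (1/7)·17 = 56 and Ps = 55 + 1·17 = 72.
Government outlay = subsidy × quantity = 16 × 17 = 272.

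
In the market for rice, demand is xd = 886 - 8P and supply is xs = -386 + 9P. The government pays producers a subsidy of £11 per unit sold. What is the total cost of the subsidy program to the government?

Government cost = £3674

Pre-subsidy: 886 - 8P = -386 + 9P gives P* = 1272/17, x* = 4886/17.
With the subsidy, sellers receive Ps = Pb + 11 for each unit, where Pb is the price buyers pay.
Supply in terms of Pb becomes xs = -386 + 9(Pb + 11) = -287 + 9Pb. Setting this equal to demand: 886 - 8Pb = -287 + 9Pb, so Pb = 69.
Sellers receive Ps = 69 + 11 = 80; x' = 886 − 8·69 = 334.
Government outlay = subsidy × quantity = 11 × 334 = 3674.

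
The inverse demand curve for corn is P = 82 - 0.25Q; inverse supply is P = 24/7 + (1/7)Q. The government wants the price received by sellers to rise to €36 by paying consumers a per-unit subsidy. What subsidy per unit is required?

At a seller price of 36, quantity supplied is -24 + 7·36 = 228.
Buyers absorb 228 only when they pay Pb = 82 − 0.25·228 = 25.
s = Ps − Pb = 36 − 25 = 11.

Required subsidy s = €11 per unit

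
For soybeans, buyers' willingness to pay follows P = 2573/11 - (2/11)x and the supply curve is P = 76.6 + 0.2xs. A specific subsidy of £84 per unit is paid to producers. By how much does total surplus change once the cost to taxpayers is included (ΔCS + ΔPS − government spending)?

Pre-subsidy: 2573/11 - (2/11)x = 76.6 + 0.2x gives x* = 412 and P* = 159.
With the subsidy, sellers receive Ps = Pb + 84 for each unit, where Pb is the price buyers pay.
On the curves, Pb = 2573/11 - (2/11)x and Ps = 76.6 + 0.2x; the wedge Ps − Pb = 84 gives 76.6 + 0.2x − (2573/11 - (2/11)x) = 84, so x' = 632.
Then Pb = 2573/11 − (2/11)·632 = 119 and Ps = 76.6 + 0.2·632 = 203.
ΔCS = ½(412 + 632)(159 − 119) = 20880; ΔPS = ½(412 + 632)(203 − 159) = 22968.
Government spending = 84 × 632 = 53088.
Net change = 20880 + 22968 − 53088 = -9240. The loss equals the DWL triangle ½·84·220.

Net change in total surplus = -£9240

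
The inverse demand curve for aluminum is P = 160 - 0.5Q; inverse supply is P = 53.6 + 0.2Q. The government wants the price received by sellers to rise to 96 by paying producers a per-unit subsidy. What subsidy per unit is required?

At a seller price of 96, quantity supplied is -268 + 5·96 = 212.
Buyers absorb 212 only when they pay Pb = 160 − 0.5·212 = 54.
s = Ps − Pb = 96 − 54 = 42.

Required subsidy s = 42 per unit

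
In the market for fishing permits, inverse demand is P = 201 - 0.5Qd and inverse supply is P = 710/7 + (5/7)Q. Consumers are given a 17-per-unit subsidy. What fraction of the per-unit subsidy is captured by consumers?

Consumer share = 7/17

Pre-subsidy: 201 - 0.5Q = 710/7 + (5/7)Q gives Q* = 82 and P* = 160.
With the rebate, buyers effectively pay Pb = Ps − 17, where Ps is the price sellers receive.
On the curves, Pb = 201 - 0.5Q and Ps = 710/7 + (5/7)Q; the wedge Ps − Pb = 17 gives 710/7 + (5/7)Q − (201 - 0.5Q) = 17, so Q' = 96.
Then Pb = 201 − 0.5·96 = 153 and Ps = 710/7 + (5/7)·96 = 170.
Buyers' price falls by P* − Pb = 160 − 153 = 7; sellers' price rises by Ps − P* = 170 − 160 = 10.
So consumers capture 7/17 = 7/17 of each unit of subsidy.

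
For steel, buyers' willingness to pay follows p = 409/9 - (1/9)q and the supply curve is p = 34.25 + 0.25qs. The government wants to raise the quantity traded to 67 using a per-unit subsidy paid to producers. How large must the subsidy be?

At q = 67, from the demand curve buyers pay pb = 409/9 − (1/9)·67 = 38; from the supply curve sellers need ps = 34.25 + 0.25·67 = 51.
The subsidy must fill the gap: s = ps − pb = 51 − 38 = 13.

Required subsidy s = 13 per unit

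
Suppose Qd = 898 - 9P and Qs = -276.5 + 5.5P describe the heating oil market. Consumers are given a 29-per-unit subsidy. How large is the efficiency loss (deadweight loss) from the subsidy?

Deadweight loss = 1435.5

Pre-subsidy: 898 - 9P = -276.5 + 5.5P gives P* = 81, Q* = 169.
With the rebate, buyers effectively pay Pb = Ps − 29, where Ps is the price sellers receive.
Demand in terms of Ps becomes Qd = 898 − 9(Ps − 29) = 1159 - 9Ps. Setting this equal to supply: 1159 - 9Ps = -276.5 + 5.5Ps, so Ps = 99.
Buyers pay Pb = 99 − 29 = 70; Q' = -276.5 + 5.5·99 = 268.
The subsidy expands output by 268 − 169 = 99 past the efficient level; on those units the gap between marginal cost and willingness to pay runs from 0 up to 29.
DWL = ½ × 29 × 99 = 1435.5.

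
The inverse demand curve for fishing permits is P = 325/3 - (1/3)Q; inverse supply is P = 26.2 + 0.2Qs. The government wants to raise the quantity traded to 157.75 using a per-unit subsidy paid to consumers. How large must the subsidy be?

At Q = 157.75, from the demand curve buyers pay Pb = 325/3 − (1/3)·157.75 = 55.75; from the supply curve sellers need Ps = 26.2 + 0.2·157.75 = 57.75.
The subsidy must fill the gap: s = Ps − Pb = 57.75 − 55.75 = 2.

Required subsidy s = 2 per unit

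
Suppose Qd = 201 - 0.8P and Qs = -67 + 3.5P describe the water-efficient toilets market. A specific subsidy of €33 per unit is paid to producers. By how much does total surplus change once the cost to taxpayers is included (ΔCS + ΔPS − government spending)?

Net change in total surplus = -15246/43

Pre-subsidy: 201 - 0.8P = -67 + 3.5P gives P* = 2680/43, Q* = 6499/43.
With the subsidy, sellers receive Ps = Pb + 33 for each unit, where Pb is the price buyers pay.
Supply in terms of Pb becomes Qs = -67 + 3.5(Pb + 33) = 48.5 + 3.5Pb. Setting this equal to demand: 201 - 0.8Pb = 48.5 + 3.5Pb, so Pb = 1525/43.
Sellers receive Ps = 1525/43 + 33 = 2944/43; Q' = 201 − 0.8·(1525/43) = 7423/43.
ΔCS = ½(6499/43 + 7423/43)(2680/43 − 1525/43) = 8039955/1849; ΔPS = ½(6499/43 + 7423/43)(2944/43 − 2680/43) = 1837704/1849.
Government spending = 33 × 7423/43 = 244959/43.
Net change = 8039955/1849 + 1837704/1849 − 244959/43 = -15246/43. The loss equals the DWL triangle ½·33·924/43.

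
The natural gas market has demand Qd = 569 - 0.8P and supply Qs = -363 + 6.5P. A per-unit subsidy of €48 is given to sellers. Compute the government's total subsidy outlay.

Pre-subsidy: 569 - 0.8P = -363 + 6.5P gives P* = 9320/73, Q* = 34081/73.
With the subsidy, sellers receive Ps = Pb + 48 for each unit, where Pb is the price buyers pay.
Supply in terms of Pb becomes Qs = -363 + 6.5(Pb + 48) = -51 + 6.5Pb. Setting this equal to demand: 569 - 0.8Pb = -51 + 6.5Pb, so Pb = 6200/73.
Sellers receive Ps = 6200/73 + 48 = 9704/73; Q' = 569 − 0.8·(6200/73) = 36577/73.
Government outlay = subsidy × quantity = 48 × 36577/73 = 1755696/73.

Government cost = 1755696/73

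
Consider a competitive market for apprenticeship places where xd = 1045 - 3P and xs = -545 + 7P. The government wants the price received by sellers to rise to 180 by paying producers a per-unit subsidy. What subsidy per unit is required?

At a seller price of 180, quantity supplied is -545 + 7·180 = 715.
Buyers absorb 715 only when they pay Pb with 1045 − 3·Pb = 715, i.e. Pb = 110.
s = Ps − Pb = 180 − 110 = 70.

Required subsidy s = 70 per unit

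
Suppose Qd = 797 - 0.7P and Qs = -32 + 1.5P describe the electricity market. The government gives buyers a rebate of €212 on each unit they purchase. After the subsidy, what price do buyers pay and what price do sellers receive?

Pre-subsidy: 797 - 0.7P = -32 + 1.5P gives P* = 4145/11, Q* = 11731/22.
With the rebate, buyers effectively pay Pb = Ps − 212, where Ps is the price sellers receive.
Demand in terms of Ps becomes Qd = 797 − 0.7(Ps − 212) = 945.4 - 0.7Ps. Setting this equal to supply: 945.4 - 0.7Ps = -32 + 1.5Ps, so Ps = 4887/11.
Buyers pay Pb = 4887/11 − 212 = 2555/11; Q' = -32 + 1.5·(4887/11) = 13957/22.

Buyers pay 2555/11; sellers receive 4887/11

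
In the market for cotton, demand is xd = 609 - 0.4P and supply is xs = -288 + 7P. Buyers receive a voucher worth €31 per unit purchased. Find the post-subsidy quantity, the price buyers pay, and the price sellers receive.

Pre-subsidy: 609 - 0.4P = -288 + 7P gives P* = 4485/37, x* = 20739/37.
With the rebate, buyers effectively pay Pb = Ps − 31, where Ps is the price sellers receive.
Demand in terms of Ps becomes xd = 609 − 0.4(Ps − 31) = 621.4 - 0.4Ps. Setting this equal to supply: 621.4 - 0.4Ps = -288 + 7Ps, so Ps = 4547/37.
Buyers pay Pb = 4547/37 − 31 = 3400/37; x' = -288 + 7·(4547/37) = 21173/37.

x' = 21173/37; buyers pay 3400/37; sellers receive 4547/37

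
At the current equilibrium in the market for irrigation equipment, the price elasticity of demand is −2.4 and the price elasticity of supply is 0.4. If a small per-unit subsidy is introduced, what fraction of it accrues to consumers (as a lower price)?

For a small subsidy around the equilibrium, the benefit split depends on the relative slopes, which at a point are proportional to the elasticities.
Buyer share = εs/(εs + |εd|) = 0.4/(0.4 + 2.4) = 1/7; seller share = |εd|/(εs + |εd|) = 6/7.

Consumer share = 1/7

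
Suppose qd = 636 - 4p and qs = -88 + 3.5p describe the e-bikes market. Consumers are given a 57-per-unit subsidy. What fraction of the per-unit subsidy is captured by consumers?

Pre-subsidy: 636 - 4p = -88 + 3.5p gives p* = 1448/15, q* = 3748/15.
With the rebate, buyers effectively pay pb = ps − 57, where ps is the price sellers receive.
Demand in terms of ps becomes qd = 636 − 4(ps − 57) = 864 - 4ps. Setting this equal to supply: 864 - 4ps = -88 + 3.5ps, so ps = 1904/15.
Buyers pay pb = 1904/15 − 57 = 1049/15; q' = -88 + 3.5·(1904/15) = 5344/15.
Buyers' price falls by p* − pb = 1448/15 − 1049/15 = 26.6; sellers' price rises by ps − p* = 1904/15 − 1448/15 = 30.4.
So consumers capture 26.6/57 = 7/15 of each unit of subsidy.

Consumer share = 7/15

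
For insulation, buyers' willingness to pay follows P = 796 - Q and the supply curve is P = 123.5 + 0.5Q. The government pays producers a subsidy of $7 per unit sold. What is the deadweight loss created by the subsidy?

Pre-subsidy: 796 - Q = 123.5 + 0.5Q gives Q* = 1345/3 and P* = 1043/3.
With the subsidy, sellers receive Ps = Pb + 7 for each unit, where Pb is the price buyers pay.
On the curves, Pb = 796 - Q and Ps = 123.5 + 0.5Q; the wedge Ps − Pb = 7 gives 123.5 + 0.5Q − (796 - Q) = 7, so Q' = 453.
Then Pb = 796 − 1·453 = 343 and Ps = 123.5 + 0.5·453 = 350.
The subsidy expands output by 453 − 1345/3 = 14/3 past the efficient level; on those units the gap between marginal cost and willingness to pay runs from 0 up to 7.
DWL = ½ × 7 × 14/3 = 49/3.

Deadweight loss = 49/3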